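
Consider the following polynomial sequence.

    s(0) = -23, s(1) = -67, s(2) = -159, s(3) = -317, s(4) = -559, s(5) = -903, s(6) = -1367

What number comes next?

First differences: -44 , -92 , -158 , -242 , -344 , -464
Second differences: -48 , -66 , -84 , -102 , -120
Third differences: -18 , -18 , -18 , -18
Constant third difference = -18, so extend:
-120 − 18 = -138;  -464 − 138 = -602;  -1367 − 602 = -1969

-1969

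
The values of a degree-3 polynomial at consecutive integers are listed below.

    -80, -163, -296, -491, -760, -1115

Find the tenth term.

First differences: -83  -133  -195  -269  -355
Second differences: -50  -62  -74  -86
Third differences: -12  -12  -12
The third differences are constant (-12).
-86 − 12 = -98;  -355 − 98 = -453;  -1115 − 453 = -1568
-98 − 12 = -110;  -453 − 110 = -563;  -1568 − 563 = -2131
-110 − 12 = -122;  -563 − 122 = -685;  -2131 − 685 = -2816
-122 − 12 = -134;  -685 − 134 = -819;  -2816 − 819 = -3635

-3635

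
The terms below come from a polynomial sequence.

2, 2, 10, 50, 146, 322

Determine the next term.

602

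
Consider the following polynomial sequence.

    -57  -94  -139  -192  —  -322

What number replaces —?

-253

Using the first 4 terms:
D1: -37  -45  -53
D2: -8  -8
Constant second difference = -8.
Extend forward: -53 − 8 = -61;  -192 − 61 = -253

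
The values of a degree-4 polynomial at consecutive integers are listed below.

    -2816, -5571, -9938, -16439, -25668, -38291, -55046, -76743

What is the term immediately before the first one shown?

Δ: -2755  -4367  -6501  -9229  -12623  -16755  -21697
Δ²: -1612  -2134  -2728  -3394  -4132  -4942
Δ³: -522  -594  -666  -738  -810
Δ⁴: -72  -72  -72  -72
The fourth differences are constant at -72.
Work back: -522 + 72 = -450;  -1612 + 450 = -1162;  -2755 + 1162 = -1593;  -2816 + 1593 = -1223

-1223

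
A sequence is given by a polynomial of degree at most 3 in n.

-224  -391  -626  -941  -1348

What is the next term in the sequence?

-1859

Δ: -167, -235, -315, -407
Δ²: -68, -80, -92
Δ³: -12, -12
Constant third difference = -12, so extend:
-92 − 12 = -104;  -407 − 104 = -511;  -1348 − 511 = -1859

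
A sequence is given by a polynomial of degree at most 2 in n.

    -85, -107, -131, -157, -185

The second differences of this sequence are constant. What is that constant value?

-2

Δ: -22, -24, -26, -28
Δ²: -2, -2, -2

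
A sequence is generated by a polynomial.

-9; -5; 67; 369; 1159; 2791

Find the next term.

5715

First differences: 4 , 72 , 302 , 790 , 1632
Second differences: 68 , 230 , 488 , 842
Third differences: 162 , 258 , 354
Fourth differences: 96 , 96
The fourth differences are constant (96).
354 + 96 = 450;  842 + 450 = 1292;  1632 + 1292 = 2924;  2791 + 2924 = 5715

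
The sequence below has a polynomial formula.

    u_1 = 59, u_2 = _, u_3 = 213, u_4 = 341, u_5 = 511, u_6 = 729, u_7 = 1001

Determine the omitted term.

Using the last 5 terms:
D1: 128  170  218  272
D2: 42  48  54
D3: 6  6
Constant third difference = 6.
Extend backward: 42 − 6 = 36;  128 − 36 = 92;  213 − 92 = 121

121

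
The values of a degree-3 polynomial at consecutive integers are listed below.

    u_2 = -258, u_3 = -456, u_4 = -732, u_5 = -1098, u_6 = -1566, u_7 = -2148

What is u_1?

-126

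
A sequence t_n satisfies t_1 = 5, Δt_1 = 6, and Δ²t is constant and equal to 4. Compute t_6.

Build the table forward from the leading diagonal:
Second differences: 4  4  4  4  4  4
First differences: 6  10  14  18  22  26
t: 5  11  21  35  53  75

75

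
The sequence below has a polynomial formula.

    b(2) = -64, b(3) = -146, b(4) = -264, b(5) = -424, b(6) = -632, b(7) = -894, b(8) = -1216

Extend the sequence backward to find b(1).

-12

Δ: -82  -118  -160  -208  -262  -322
Δ²: -36  -42  -48  -54  -60
Δ³: -6  -6  -6  -6
The third differences are constant at -6.
Work back: -36 + 6 = -30;  -82 + 30 = -52;  -64 + 52 = -12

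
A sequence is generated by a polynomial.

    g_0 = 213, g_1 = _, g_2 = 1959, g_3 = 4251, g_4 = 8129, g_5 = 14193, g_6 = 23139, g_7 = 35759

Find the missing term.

749

Using the last 6 terms:
Δ: 2292, 3878, 6064, 8946, 12620
Δ²: 1586, 2186, 2882, 3674
Δ³: 600, 696, 792
Δ⁴: 96, 96
Constant fourth difference = 96.
Extend backward: 600 − 96 = 504;  1586 − 504 = 1082;  2292 − 1082 = 1210;  1959 − 1210 = 749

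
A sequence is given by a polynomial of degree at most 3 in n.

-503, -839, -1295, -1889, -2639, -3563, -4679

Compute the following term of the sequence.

-6005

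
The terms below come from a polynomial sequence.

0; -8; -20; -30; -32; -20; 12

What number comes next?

70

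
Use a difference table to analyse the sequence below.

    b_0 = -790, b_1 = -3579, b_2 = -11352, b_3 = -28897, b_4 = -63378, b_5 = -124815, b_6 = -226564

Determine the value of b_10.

-1447440

Δ: -2789 , -7773 , -17545 , -34481 , -61437 , -101749
Δ²: -4984 , -9772 , -16936 , -26956 , -40312
Δ³: -4788 , -7164 , -10020 , -13356
Δ⁴: -2376 , -2856 , -3336
Δ⁵: -480 , -480
Fifth differences constant at -480.
-3336 − 480 = -3816;  -13356 − 3816 = -17172;  -40312 − 17172 = -57484;  -101749 − 57484 = -159233;  -226564 − 159233 = -385797
-3816 − 480 = -4296;  -17172 − 4296 = -21468;  -57484 − 21468 = -78952;  -159233 − 78952 = -238185;  -385797 − 238185 = -623982
-4296 − 480 = -4776;  -21468 − 4776 = -26244;  -78952 − 26244 = -105196;  -238185 − 105196 = -343381;  -623982 − 343381 = -967363
-4776 − 480 = -5256;  -26244 − 5256 = -31500;  -105196 − 31500 = -136696;  -343381 − 136696 = -480077;  -967363 − 480077 = -1447440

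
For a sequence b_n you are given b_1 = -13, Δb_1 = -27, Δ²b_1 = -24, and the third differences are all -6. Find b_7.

-655

Build the table forward from the leading diagonal:
D3: -6  -6  -6  -6  -6  -6  -6
D2: -24  -30  -36  -42  -48  -54  -60
D1: -27  -51  -81  -117  -159  -207  -261
b: -13  -40  -91  -172  -289  -448  -655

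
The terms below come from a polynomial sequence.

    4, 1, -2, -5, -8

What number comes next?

First differences: -3  -3  -3  -3
Constant first difference = -3, so extend:
-8 − 3 = -11

-11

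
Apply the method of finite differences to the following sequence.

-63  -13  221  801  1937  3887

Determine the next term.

Δ: 50  234  580  1136  1950
Δ²: 184  346  556  814
Δ³: 162  210  258
Δ⁴: 48  48
The fourth differences are constant (48).
258 + 48 = 306;  814 + 306 = 1120;  1950 + 1120 = 3070;  3887 + 3070 = 6957

6957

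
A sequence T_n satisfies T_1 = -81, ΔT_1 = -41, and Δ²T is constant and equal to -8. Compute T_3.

-171

Build the table forward from the leading diagonal:
Second differences: -8  -8  -8
First differences: -41  -49  -57
T: -81  -122  -171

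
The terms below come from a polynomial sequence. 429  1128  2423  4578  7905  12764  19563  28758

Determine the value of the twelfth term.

100298

699  1295  2155  3327  4859  6799  9195
596  860  1172  1532  1940  2396
264  312  360  408  456
48  48  48  48
Constant fourth difference = 48, so extend:
456 + 48 = 504;  2396 + 504 = 2900;  9195 + 2900 = 12095;  28758 + 12095 = 40853
504 + 48 = 552;  2900 + 552 = 3452;  12095 + 3452 = 15547;  40853 + 15547 = 56400
552 + 48 = 600;  3452 + 600 = 4052;  15547 + 4052 = 19599;  56400 + 19599 = 75999
600 + 48 = 648;  4052 + 648 = 4700;  19599 + 4700 = 24299;  75999 + 24299 = 100298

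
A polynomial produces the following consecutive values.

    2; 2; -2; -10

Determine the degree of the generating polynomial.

2

0, -4, -8
-4, -4
The second differences are constant, so the polynomial has degree 2.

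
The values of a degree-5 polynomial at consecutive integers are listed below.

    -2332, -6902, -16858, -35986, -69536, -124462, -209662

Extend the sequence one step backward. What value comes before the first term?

-586

First differences: -4570, -9956, -19128, -33550, -54926, -85200
Second differences: -5386, -9172, -14422, -21376, -30274
Third differences: -3786, -5250, -6954, -8898
Fourth differences: -1464, -1704, -1944
Fifth differences: -240, -240
The fifth differences are constant at -240.
Work back: -1464 + 240 = -1224;  -3786 + 1224 = -2562;  -5386 + 2562 = -2824;  -4570 + 2824 = -1746;  -2332 + 1746 = -586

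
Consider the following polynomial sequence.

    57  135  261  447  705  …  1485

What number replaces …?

1047

Using the first 5 terms:
D1: 78  126  186  258
D2: 48  60  72
D3: 12  12
Constant third difference = 12.
Extend forward: 72 + 12 = 84;  258 + 84 = 342;  705 + 342 = 1047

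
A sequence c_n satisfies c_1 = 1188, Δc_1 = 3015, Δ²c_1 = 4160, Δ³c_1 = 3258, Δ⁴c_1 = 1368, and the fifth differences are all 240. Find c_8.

Build the table forward from the leading diagonal:
Fifth differences: 240  240  240  240  240  240  240  240
Fourth differences: 1368  1608  1848  2088  2328  2568  2808  3048
Third differences: 3258  4626  6234  8082  10170  12498  15066  17874
Second differences: 4160  7418  12044  18278  26360  36530  49028  64094
First differences: 3015  7175  14593  26637  44915  71275  107805  156833
c: 1188  4203  11378  25971  52608  97523  168798  276603

276603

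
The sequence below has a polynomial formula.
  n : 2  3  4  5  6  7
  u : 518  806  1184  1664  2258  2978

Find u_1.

308

Δ: 288  378  480  594  720
Δ²: 90  102  114  126
Δ³: 12  12  12
The third differences are constant at 12.
Work back: 90 − 12 = 78;  288 − 78 = 210;  518 − 210 = 308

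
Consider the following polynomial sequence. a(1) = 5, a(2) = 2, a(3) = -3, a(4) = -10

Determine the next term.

-19

-3, -5, -7
-2, -2
Second differences constant at -2.
-7 − 2 = -9;  -10 − 9 = -19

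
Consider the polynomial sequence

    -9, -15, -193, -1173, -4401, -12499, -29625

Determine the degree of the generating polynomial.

5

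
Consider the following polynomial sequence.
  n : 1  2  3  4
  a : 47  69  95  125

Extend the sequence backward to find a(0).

D1: 22  26  30
D2: 4  4
The second differences are constant at 4.
Work back: 22 − 4 = 18;  47 − 18 = 29

29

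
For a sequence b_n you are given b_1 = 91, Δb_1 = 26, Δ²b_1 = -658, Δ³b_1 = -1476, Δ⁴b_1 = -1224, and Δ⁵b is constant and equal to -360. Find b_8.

Build the table forward from the leading diagonal:
D5: -360, -360, -360, -360, -360, -360, -360, -360
D4: -1224, -1584, -1944, -2304, -2664, -3024, -3384, -3744
D3: -1476, -2700, -4284, -6228, -8532, -11196, -14220, -17604
D2: -658, -2134, -4834, -9118, -15346, -23878, -35074, -49294
D1: 26, -632, -2766, -7600, -16718, -32064, -55942, -91016
b: 91, 117, -515, -3281, -10881, -27599, -59663, -115605

-115605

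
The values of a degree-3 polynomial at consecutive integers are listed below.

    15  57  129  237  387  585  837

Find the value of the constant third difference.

D1: 42, 72, 108, 150, 198, 252
D2: 30, 36, 42, 48, 54
D3: 6, 6, 6, 6

6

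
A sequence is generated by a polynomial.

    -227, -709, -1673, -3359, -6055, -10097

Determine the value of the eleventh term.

-65617

First differences: -482 , -964 , -1686 , -2696 , -4042
Second differences: -482 , -722 , -1010 , -1346
Third differences: -240 , -288 , -336
Fourth differences: -48 , -48
Constant fourth difference = -48, so extend:
-336 − 48 = -384;  -1346 − 384 = -1730;  -4042 − 1730 = -5772;  -10097 − 5772 = -15869
-384 − 48 = -432;  -1730 − 432 = -2162;  -5772 − 2162 = -7934;  -15869 − 7934 = -23803
-432 − 48 = -480;  -2162 − 480 = -2642;  -7934 − 2642 = -10576;  -23803 − 10576 = -34379
-480 − 48 = -528;  -2642 − 528 = -3170;  -10576 − 3170 = -13746;  -34379 − 13746 = -48125
-528 − 48 = -576;  -3170 − 576 = -3746;  -13746 − 3746 = -17492;  -48125 − 17492 = -65617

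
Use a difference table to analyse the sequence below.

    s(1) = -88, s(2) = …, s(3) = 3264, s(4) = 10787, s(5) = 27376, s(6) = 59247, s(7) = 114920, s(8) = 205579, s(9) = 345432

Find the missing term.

Using the last 7 terms:
First differences: 7523, 16589, 31871, 55673, 90659, 139853
Second differences: 9066, 15282, 23802, 34986, 49194
Third differences: 6216, 8520, 11184, 14208
Fourth differences: 2304, 2664, 3024
Fifth differences: 360, 360
Constant fifth difference = 360.
Extend backward: 2304 − 360 = 1944;  6216 − 1944 = 4272;  9066 − 4272 = 4794;  7523 − 4794 = 2729;  3264 − 2729 = 535

535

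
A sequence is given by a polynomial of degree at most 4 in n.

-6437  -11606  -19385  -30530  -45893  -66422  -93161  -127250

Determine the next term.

D1: -5169, -7779, -11145, -15363, -20529, -26739, -34089
D2: -2610, -3366, -4218, -5166, -6210, -7350
D3: -756, -852, -948, -1044, -1140
D4: -96, -96, -96, -96
Constant fourth difference = -96, so extend:
-1140 − 96 = -1236;  -7350 − 1236 = -8586;  -34089 − 8586 = -42675;  -127250 − 42675 = -169925

-169925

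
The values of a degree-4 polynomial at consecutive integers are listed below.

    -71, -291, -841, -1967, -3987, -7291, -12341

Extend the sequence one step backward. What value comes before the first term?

D1: -220, -550, -1126, -2020, -3304, -5050
D2: -330, -576, -894, -1284, -1746
D3: -246, -318, -390, -462
D4: -72, -72, -72
The fourth differences are constant at -72.
Work back: -246 + 72 = -174;  -330 + 174 = -156;  -220 + 156 = -64;  -71 + 64 = -7

-7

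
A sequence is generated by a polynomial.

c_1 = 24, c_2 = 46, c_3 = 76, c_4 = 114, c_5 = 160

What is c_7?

22, 30, 38, 46
8, 8, 8
The second differences are constant (8).
46 + 8 = 54;  160 + 54 = 214
54 + 8 = 62;  214 + 62 = 276

276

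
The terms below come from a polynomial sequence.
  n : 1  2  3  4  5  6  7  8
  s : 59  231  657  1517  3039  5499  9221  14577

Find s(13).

82247

D1: 172 , 426 , 860 , 1522 , 2460 , 3722 , 5356
D2: 254 , 434 , 662 , 938 , 1262 , 1634
D3: 180 , 228 , 276 , 324 , 372
D4: 48 , 48 , 48 , 48
Fourth differences constant at 48.
372 + 48 = 420;  1634 + 420 = 2054;  5356 + 2054 = 7410;  14577 + 7410 = 21987
420 + 48 = 468;  2054 + 468 = 2522;  7410 + 2522 = 9932;  21987 + 9932 = 31919
468 + 48 = 516;  2522 + 516 = 3038;  9932 + 3038 = 12970;  31919 + 12970 = 44889
516 + 48 = 564;  3038 + 564 = 3602;  12970 + 3602 = 16572;  44889 + 16572 = 61461
564 + 48 = 612;  3602 + 612 = 4214;  16572 + 4214 = 20786;  61461 + 20786 = 82247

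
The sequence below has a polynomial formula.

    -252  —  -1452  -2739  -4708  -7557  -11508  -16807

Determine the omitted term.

-673

Using the last 6 terms:
D1: -1287, -1969, -2849, -3951, -5299
D2: -682, -880, -1102, -1348
D3: -198, -222, -246
D4: -24, -24
Constant fourth difference = -24.
Extend backward: -198 + 24 = -174;  -682 + 174 = -508;  -1287 + 508 = -779;  -1452 + 779 = -673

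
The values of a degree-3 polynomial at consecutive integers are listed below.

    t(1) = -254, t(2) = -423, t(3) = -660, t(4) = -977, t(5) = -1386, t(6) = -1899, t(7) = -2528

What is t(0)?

-141

-169, -237, -317, -409, -513, -629
-68, -80, -92, -104, -116
-12, -12, -12, -12
The third differences are constant at -12.
Work back: -68 + 12 = -56;  -169 + 56 = -113;  -254 + 113 = -141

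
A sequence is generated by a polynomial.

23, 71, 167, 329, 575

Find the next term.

923

First differences: 48, 96, 162, 246
Second differences: 48, 66, 84
Third differences: 18, 18
Constant third difference = 18, so extend:
84 + 18 = 102;  246 + 102 = 348;  575 + 348 = 923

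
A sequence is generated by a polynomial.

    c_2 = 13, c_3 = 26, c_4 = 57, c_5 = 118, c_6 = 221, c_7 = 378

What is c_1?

6

First differences: 13  31  61  103  157
Second differences: 18  30  42  54
Third differences: 12  12  12
The third differences are constant at 12.
Work back: 18 − 12 = 6;  13 − 6 = 7;  13 − 7 = 6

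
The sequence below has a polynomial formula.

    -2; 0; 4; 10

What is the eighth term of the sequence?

54

First differences: 2  4  6
Second differences: 2  2
Second differences constant at 2.
6 + 2 = 8;  10 + 8 = 18
8 + 2 = 10;  18 + 10 = 28
10 + 2 = 12;  28 + 12 = 40
12 + 2 = 14;  40 + 14 = 54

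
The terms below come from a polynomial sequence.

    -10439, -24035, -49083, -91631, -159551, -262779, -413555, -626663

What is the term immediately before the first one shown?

Δ: -13596, -25048, -42548, -67920, -103228, -150776, -213108
Δ²: -11452, -17500, -25372, -35308, -47548, -62332
Δ³: -6048, -7872, -9936, -12240, -14784
Δ⁴: -1824, -2064, -2304, -2544
Δ⁵: -240, -240, -240
The fifth differences are constant at -240.
Work back: -1824 + 240 = -1584;  -6048 + 1584 = -4464;  -11452 + 4464 = -6988;  -13596 + 6988 = -6608;  -10439 + 6608 = -3831

-3831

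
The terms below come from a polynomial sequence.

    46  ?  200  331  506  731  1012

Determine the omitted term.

107

Using the last 5 terms:
Δ: 131, 175, 225, 281
Δ²: 44, 50, 56
Δ³: 6, 6
Constant third difference = 6.
Extend backward: 44 − 6 = 38;  131 − 38 = 93;  200 − 93 = 107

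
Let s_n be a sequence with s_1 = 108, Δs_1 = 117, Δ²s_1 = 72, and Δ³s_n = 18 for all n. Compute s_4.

Build the table forward from the leading diagonal:
D3: 18  18  18  18
D2: 72  90  108  126
D1: 117  189  279  387
s: 108  225  414  693

693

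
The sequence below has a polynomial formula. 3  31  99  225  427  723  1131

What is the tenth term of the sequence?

3207

D1: 28  68  126  202  296  408
D2: 40  58  76  94  112
D3: 18  18  18  18
Third differences constant at 18.
112 + 18 = 130;  408 + 130 = 538;  1131 + 538 = 1669
130 + 18 = 148;  538 + 148 = 686;  1669 + 686 = 2355
148 + 18 = 166;  686 + 166 = 852;  2355 + 852 = 3207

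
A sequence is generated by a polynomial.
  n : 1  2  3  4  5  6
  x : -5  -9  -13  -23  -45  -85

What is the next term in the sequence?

-149

Δ: -4, -4, -10, -22, -40
Δ²: 0, -6, -12, -18
Δ³: -6, -6, -6
The third differences are constant (-6).
-18 − 6 = -24;  -40 − 24 = -64;  -85 − 64 = -149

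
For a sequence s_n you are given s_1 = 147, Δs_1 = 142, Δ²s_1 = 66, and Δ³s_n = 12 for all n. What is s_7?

Build the table forward from the leading diagonal:
D3: 12  12  12  12  12  12  12
D2: 66  78  90  102  114  126  138
D1: 142  208  286  376  478  592  718
s: 147  289  497  783  1159  1637  2229

2229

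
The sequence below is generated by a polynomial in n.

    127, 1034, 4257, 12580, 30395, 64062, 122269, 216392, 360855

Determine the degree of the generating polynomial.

5

First differences: 907, 3223, 8323, 17815, 33667, 58207, 94123, 144463
Second differences: 2316, 5100, 9492, 15852, 24540, 35916, 50340
Third differences: 2784, 4392, 6360, 8688, 11376, 14424
Fourth differences: 1608, 1968, 2328, 2688, 3048
Fifth differences: 360, 360, 360, 360
The fifth differences are constant, so the polynomial has degree 5.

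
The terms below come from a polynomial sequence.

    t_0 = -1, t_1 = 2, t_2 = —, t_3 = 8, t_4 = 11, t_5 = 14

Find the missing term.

Using the last 3 terms:
D1: 3  3
Constant first difference = 3.
Extend backward: 8 − 3 = 5

5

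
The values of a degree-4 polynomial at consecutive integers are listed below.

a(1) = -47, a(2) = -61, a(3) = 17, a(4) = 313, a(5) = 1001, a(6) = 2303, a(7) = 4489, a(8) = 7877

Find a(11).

29153

D1: -14  78  296  688  1302  2186  3388
D2: 92  218  392  614  884  1202
D3: 126  174  222  270  318
D4: 48  48  48  48
The fourth differences are constant (48).
318 + 48 = 366;  1202 + 366 = 1568;  3388 + 1568 = 4956;  7877 + 4956 = 12833
366 + 48 = 414;  1568 + 414 = 1982;  4956 + 1982 = 6938;  12833 + 6938 = 19771
414 + 48 = 462;  1982 + 462 = 2444;  6938 + 2444 = 9382;  19771 + 9382 = 29153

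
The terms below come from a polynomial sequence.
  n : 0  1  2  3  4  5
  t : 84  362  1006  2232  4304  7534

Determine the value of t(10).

278, 644, 1226, 2072, 3230
366, 582, 846, 1158
216, 264, 312
48, 48
The fourth differences are constant (48).
312 + 48 = 360;  1158 + 360 = 1518;  3230 + 1518 = 4748;  7534 + 4748 = 12282
360 + 48 = 408;  1518 + 408 = 1926;  4748 + 1926 = 6674;  12282 + 6674 = 18956
408 + 48 = 456;  1926 + 456 = 2382;  6674 + 2382 = 9056;  18956 + 9056 = 28012
456 + 48 = 504;  2382 + 504 = 2886;  9056 + 2886 = 11942;  28012 + 11942 = 39954
504 + 48 = 552;  2886 + 552 = 3438;  11942 + 3438 = 15380;  39954 + 15380 = 55334

55334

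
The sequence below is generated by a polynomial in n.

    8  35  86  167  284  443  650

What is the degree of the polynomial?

27, 51, 81, 117, 159, 207
24, 30, 36, 42, 48
6, 6, 6, 6
The third differences are constant, so the polynomial has degree 3.

3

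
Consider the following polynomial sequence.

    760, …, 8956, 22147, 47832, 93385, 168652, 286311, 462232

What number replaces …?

Using the last 7 terms:
13191, 25685, 45553, 75267, 117659, 175921
12494, 19868, 29714, 42392, 58262
7374, 9846, 12678, 15870
2472, 2832, 3192
360, 360
Constant fifth difference = 360.
Extend backward: 2472 − 360 = 2112;  7374 − 2112 = 5262;  12494 − 5262 = 7232;  13191 − 7232 = 5959;  8956 − 5959 = 2997

2997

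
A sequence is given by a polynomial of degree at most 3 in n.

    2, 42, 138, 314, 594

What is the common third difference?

Δ: 40, 96, 176, 280
Δ²: 56, 80, 104
Δ³: 24, 24

24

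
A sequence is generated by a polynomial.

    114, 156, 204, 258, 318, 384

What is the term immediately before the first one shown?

78

First differences: 42, 48, 54, 60, 66
Second differences: 6, 6, 6, 6
The second differences are constant at 6.
Work back: 42 − 6 = 36;  114 − 36 = 78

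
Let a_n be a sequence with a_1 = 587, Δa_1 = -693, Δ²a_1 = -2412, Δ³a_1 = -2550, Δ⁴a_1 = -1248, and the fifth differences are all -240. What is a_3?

-3211

Build the table forward from the leading diagonal:
Δ⁵: -240  -240  -240
Δ⁴: -1248  -1488  -1728
Δ³: -2550  -3798  -5286
Δ²: -2412  -4962  -8760
Δ: -693  -3105  -8067
a: 587  -106  -3211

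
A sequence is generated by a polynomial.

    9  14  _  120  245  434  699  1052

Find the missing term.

47

Using the last 5 terms:
Δ: 125  189  265  353
Δ²: 64  76  88
Δ³: 12  12
Constant third difference = 12.
Extend backward: 64 − 12 = 52;  125 − 52 = 73;  120 − 73 = 47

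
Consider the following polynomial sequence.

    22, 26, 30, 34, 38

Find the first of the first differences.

4

First differences: 4, 4, 4, 4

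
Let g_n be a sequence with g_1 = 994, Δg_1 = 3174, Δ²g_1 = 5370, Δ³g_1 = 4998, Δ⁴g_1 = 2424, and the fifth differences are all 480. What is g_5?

Build the table forward from the leading diagonal:
D5: 480  480  480  480  480
D4: 2424  2904  3384  3864  4344
D3: 4998  7422  10326  13710  17574
D2: 5370  10368  17790  28116  41826
D1: 3174  8544  18912  36702  64818
g: 994  4168  12712  31624  68326

68326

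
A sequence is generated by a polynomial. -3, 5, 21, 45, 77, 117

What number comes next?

First differences: 8, 16, 24, 32, 40
Second differences: 8, 8, 8, 8
The second differences are constant (8).
40 + 8 = 48;  117 + 48 = 165

165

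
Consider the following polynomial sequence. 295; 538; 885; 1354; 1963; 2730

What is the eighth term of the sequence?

Δ: 243  347  469  609  767
Δ²: 104  122  140  158
Δ³: 18  18  18
Constant third difference = 18, so extend:
158 + 18 = 176;  767 + 176 = 943;  2730 + 943 = 3673
176 + 18 = 194;  943 + 194 = 1137;  3673 + 1137 = 4810

4810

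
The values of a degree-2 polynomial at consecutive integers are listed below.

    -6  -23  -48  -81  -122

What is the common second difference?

Δ: -17, -25, -33, -41
Δ²: -8, -8, -8

-8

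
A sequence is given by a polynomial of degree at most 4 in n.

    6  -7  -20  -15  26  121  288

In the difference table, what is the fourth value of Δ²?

First differences: -13, -13, 5, 41, 95, 167
Second differences: 0, 18, 36, 54, 72
Third differences: 18, 18, 18, 18

54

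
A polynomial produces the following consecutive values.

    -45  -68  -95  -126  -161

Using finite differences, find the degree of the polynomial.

2

D1: -23, -27, -31, -35
D2: -4, -4, -4
The second differences are constant, so the polynomial has degree 2.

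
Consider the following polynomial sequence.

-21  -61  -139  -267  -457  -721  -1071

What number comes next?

First differences: -40, -78, -128, -190, -264, -350
Second differences: -38, -50, -62, -74, -86
Third differences: -12, -12, -12, -12
Third differences constant at -12.
-86 − 12 = -98;  -350 − 98 = -448;  -1071 − 448 = -1519

-1519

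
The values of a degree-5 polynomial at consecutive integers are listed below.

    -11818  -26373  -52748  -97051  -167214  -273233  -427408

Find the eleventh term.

-1865748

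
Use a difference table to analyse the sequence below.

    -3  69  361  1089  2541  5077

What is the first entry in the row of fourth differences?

72

D1: 72, 292, 728, 1452, 2536
D2: 220, 436, 724, 1084
D3: 216, 288, 360
D4: 72, 72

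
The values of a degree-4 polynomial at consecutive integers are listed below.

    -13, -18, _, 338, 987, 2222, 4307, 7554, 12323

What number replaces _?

59

Using the last 6 terms:
Δ: 649, 1235, 2085, 3247, 4769
Δ²: 586, 850, 1162, 1522
Δ³: 264, 312, 360
Δ⁴: 48, 48
Constant fourth difference = 48.
Extend backward: 264 − 48 = 216;  586 − 216 = 370;  649 − 370 = 279;  338 − 279 = 59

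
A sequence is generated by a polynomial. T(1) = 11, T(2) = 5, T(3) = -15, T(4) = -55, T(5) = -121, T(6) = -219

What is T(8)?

-6 , -20 , -40 , -66 , -98
-14 , -20 , -26 , -32
-6 , -6 , -6
The third differences are constant (-6).
-32 − 6 = -38;  -98 − 38 = -136;  -219 − 136 = -355
-38 − 6 = -44;  -136 − 44 = -180;  -355 − 180 = -535

-535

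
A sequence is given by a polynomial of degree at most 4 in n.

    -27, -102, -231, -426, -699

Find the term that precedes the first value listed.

-75, -129, -195, -273
-54, -66, -78
-12, -12
The third differences are constant at -12.
Work back: -54 + 12 = -42;  -75 + 42 = -33;  -27 + 33 = 6

6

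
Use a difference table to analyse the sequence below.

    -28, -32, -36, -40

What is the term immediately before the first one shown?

-24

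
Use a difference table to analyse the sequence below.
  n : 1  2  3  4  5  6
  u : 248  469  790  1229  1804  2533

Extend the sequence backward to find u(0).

First differences: 221, 321, 439, 575, 729
Second differences: 100, 118, 136, 154
Third differences: 18, 18, 18
The third differences are constant at 18.
Work back: 100 − 18 = 82;  221 − 82 = 139;  248 − 139 = 109

109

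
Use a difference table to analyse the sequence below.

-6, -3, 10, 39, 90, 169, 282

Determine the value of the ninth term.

634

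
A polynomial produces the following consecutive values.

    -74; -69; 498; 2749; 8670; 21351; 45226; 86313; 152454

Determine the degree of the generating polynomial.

5, 567, 2251, 5921, 12681, 23875, 41087, 66141
562, 1684, 3670, 6760, 11194, 17212, 25054
1122, 1986, 3090, 4434, 6018, 7842
864, 1104, 1344, 1584, 1824
240, 240, 240, 240
The fifth differences are constant, so the polynomial has degree 5.

5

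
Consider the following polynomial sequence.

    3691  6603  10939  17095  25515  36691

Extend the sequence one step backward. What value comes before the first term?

1855

D1: 2912  4336  6156  8420  11176
D2: 1424  1820  2264  2756
D3: 396  444  492
D4: 48  48
The fourth differences are constant at 48.
Work back: 396 − 48 = 348;  1424 − 348 = 1076;  2912 − 1076 = 1836;  3691 − 1836 = 1855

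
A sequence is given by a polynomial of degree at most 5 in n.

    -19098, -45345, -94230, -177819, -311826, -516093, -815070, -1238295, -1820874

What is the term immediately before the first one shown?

-6591

D1: -26247, -48885, -83589, -134007, -204267, -298977, -423225, -582579
D2: -22638, -34704, -50418, -70260, -94710, -124248, -159354
D3: -12066, -15714, -19842, -24450, -29538, -35106
D4: -3648, -4128, -4608, -5088, -5568
D5: -480, -480, -480, -480
The fifth differences are constant at -480.
Work back: -3648 + 480 = -3168;  -12066 + 3168 = -8898;  -22638 + 8898 = -13740;  -26247 + 13740 = -12507;  -19098 + 12507 = -6591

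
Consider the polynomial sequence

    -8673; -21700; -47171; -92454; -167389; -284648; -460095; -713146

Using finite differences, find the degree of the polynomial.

5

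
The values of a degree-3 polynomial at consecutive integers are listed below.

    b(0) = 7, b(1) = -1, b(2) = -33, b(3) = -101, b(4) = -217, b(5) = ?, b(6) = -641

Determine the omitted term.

-393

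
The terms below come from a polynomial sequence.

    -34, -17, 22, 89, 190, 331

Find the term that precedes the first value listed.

-35

D1: 17, 39, 67, 101, 141
D2: 22, 28, 34, 40
D3: 6, 6, 6
The third differences are constant at 6.
Work back: 22 − 6 = 16;  17 − 16 = 1;  -34 − 1 = -35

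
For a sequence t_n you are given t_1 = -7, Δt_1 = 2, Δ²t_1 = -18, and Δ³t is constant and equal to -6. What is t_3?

Build the table forward from the leading diagonal:
Third differences: -6, -6, -6
Second differences: -18, -24, -30
First differences: 2, -16, -40
t: -7, -5, -21

-21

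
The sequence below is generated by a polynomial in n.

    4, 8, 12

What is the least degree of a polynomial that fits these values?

First differences: 4, 4
The first differences are constant, so the polynomial has degree 1.

1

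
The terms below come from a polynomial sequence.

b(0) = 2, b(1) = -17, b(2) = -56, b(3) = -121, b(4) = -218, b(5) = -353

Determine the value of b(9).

-19, -39, -65, -97, -135
-20, -26, -32, -38
-6, -6, -6
Constant third difference = -6, so extend:
-38 − 6 = -44;  -135 − 44 = -179;  -353 − 179 = -532
-44 − 6 = -50;  -179 − 50 = -229;  -532 − 229 = -761
-50 − 6 = -56;  -229 − 56 = -285;  -761 − 285 = -1046
-56 − 6 = -62;  -285 − 62 = -347;  -1046 − 347 = -1393

-1393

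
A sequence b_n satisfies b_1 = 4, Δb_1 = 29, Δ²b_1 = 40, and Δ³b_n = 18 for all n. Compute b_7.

Build the table forward from the leading diagonal:
Third differences: 18, 18, 18, 18, 18, 18, 18
Second differences: 40, 58, 76, 94, 112, 130, 148
First differences: 29, 69, 127, 203, 297, 409, 539
b: 4, 33, 102, 229, 432, 729, 1138

1138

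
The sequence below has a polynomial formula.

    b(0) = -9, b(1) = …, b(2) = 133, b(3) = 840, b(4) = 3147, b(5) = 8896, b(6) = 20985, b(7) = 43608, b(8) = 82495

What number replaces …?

0

Using the last 7 terms:
First differences: 707  2307  5749  12089  22623  38887
Second differences: 1600  3442  6340  10534  16264
Third differences: 1842  2898  4194  5730
Fourth differences: 1056  1296  1536
Fifth differences: 240  240
Constant fifth difference = 240.
Extend backward: 1056 − 240 = 816;  1842 − 816 = 1026;  1600 − 1026 = 574;  707 − 574 = 133;  133 − 133 = 0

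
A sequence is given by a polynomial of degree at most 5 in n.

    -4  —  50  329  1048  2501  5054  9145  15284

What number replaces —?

Using the last 7 terms:
Δ: 279  719  1453  2553  4091  6139
Δ²: 440  734  1100  1538  2048
Δ³: 294  366  438  510
Δ⁴: 72  72  72
Constant fourth difference = 72.
Extend backward: 294 − 72 = 222;  440 − 222 = 218;  279 − 218 = 61;  50 − 61 = -11

-11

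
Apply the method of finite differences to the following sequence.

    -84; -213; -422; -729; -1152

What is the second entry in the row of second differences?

-98

First differences: -129, -209, -307, -423
Second differences: -80, -98, -116
Third differences: -18, -18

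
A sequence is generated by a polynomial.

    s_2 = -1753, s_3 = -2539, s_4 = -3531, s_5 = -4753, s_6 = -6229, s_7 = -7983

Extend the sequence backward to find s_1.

Δ: -786, -992, -1222, -1476, -1754
Δ²: -206, -230, -254, -278
Δ³: -24, -24, -24
The third differences are constant at -24.
Work back: -206 + 24 = -182;  -786 + 182 = -604;  -1753 + 604 = -1149

-1149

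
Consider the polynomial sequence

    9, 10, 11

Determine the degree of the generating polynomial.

First differences: 1, 1
The first differences are constant, so the polynomial has degree 1.

1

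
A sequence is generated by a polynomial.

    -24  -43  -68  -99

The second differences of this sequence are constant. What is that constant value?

-6

Δ: -19, -25, -31
Δ²: -6, -6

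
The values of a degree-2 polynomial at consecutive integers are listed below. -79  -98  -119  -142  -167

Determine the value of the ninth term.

-287

First differences: -19, -21, -23, -25
Second differences: -2, -2, -2
The second differences are constant (-2).
-25 − 2 = -27;  -167 − 27 = -194
-27 − 2 = -29;  -194 − 29 = -223
-29 − 2 = -31;  -223 − 31 = -254
-31 − 2 = -33;  -254 − 33 = -287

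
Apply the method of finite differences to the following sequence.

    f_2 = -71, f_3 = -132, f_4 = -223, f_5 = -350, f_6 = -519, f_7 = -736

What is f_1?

D1: -61, -91, -127, -169, -217
D2: -30, -36, -42, -48
D3: -6, -6, -6
The third differences are constant at -6.
Work back: -30 + 6 = -24;  -61 + 24 = -37;  -71 + 37 = -34

-34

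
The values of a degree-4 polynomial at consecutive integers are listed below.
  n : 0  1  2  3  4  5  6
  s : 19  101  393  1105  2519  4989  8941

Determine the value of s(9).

D1: 82, 292, 712, 1414, 2470, 3952
D2: 210, 420, 702, 1056, 1482
D3: 210, 282, 354, 426
D4: 72, 72, 72
The fourth differences are constant (72).
426 + 72 = 498;  1482 + 498 = 1980;  3952 + 1980 = 5932;  8941 + 5932 = 14873
498 + 72 = 570;  1980 + 570 = 2550;  5932 + 2550 = 8482;  14873 + 8482 = 23355
570 + 72 = 642;  2550 + 642 = 3192;  8482 + 3192 = 11674;  23355 + 11674 = 35029

35029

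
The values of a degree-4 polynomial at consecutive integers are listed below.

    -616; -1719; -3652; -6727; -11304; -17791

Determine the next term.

Δ: -1103  -1933  -3075  -4577  -6487
Δ²: -830  -1142  -1502  -1910
Δ³: -312  -360  -408
Δ⁴: -48  -48
The fourth differences are constant (-48).
-408 − 48 = -456;  -1910 − 456 = -2366;  -6487 − 2366 = -8853;  -17791 − 8853 = -26644

-26644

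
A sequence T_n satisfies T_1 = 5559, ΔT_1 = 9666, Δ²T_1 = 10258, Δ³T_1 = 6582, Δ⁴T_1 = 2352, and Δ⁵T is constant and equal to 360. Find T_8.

608889

Build the table forward from the leading diagonal:
D5: 360  360  360  360  360  360  360  360
D4: 2352  2712  3072  3432  3792  4152  4512  4872
D3: 6582  8934  11646  14718  18150  21942  26094  30606
D2: 10258  16840  25774  37420  52138  70288  92230  118324
D1: 9666  19924  36764  62538  99958  152096  222384  314614
T: 5559  15225  35149  71913  134451  234409  386505  608889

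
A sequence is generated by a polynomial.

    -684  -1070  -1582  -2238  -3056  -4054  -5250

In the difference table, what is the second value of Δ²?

Δ: -386, -512, -656, -818, -998, -1196
Δ²: -126, -144, -162, -180, -198
Δ³: -18, -18, -18, -18

-144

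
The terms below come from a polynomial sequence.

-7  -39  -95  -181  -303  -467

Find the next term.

-32, -56, -86, -122, -164
-24, -30, -36, -42
-6, -6, -6
Third differences constant at -6.
-42 − 6 = -48;  -164 − 48 = -212;  -467 − 212 = -679

-679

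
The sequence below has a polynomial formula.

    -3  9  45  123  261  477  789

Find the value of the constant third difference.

Δ: 12, 36, 78, 138, 216, 312
Δ²: 24, 42, 60, 78, 96
Δ³: 18, 18, 18, 18

18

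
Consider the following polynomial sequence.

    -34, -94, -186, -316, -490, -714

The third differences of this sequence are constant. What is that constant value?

-6

Δ: -60, -92, -130, -174, -224
Δ²: -32, -38, -44, -50
Δ³: -6, -6, -6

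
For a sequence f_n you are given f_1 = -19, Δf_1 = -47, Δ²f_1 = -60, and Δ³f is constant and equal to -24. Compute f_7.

-1681

Build the table forward from the leading diagonal:
Δ³: -24  -24  -24  -24  -24  -24  -24
Δ²: -60  -84  -108  -132  -156  -180  -204
Δ: -47  -107  -191  -299  -431  -587  -767
f: -19  -66  -173  -364  -663  -1094  -1681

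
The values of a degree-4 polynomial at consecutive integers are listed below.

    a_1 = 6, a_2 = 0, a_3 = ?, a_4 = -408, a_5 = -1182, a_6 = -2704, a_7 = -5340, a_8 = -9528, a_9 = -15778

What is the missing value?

Using the last 6 terms:
First differences: -774  -1522  -2636  -4188  -6250
Second differences: -748  -1114  -1552  -2062
Third differences: -366  -438  -510
Fourth differences: -72  -72
Constant fourth difference = -72.
Extend backward: -366 + 72 = -294;  -748 + 294 = -454;  -774 + 454 = -320;  -408 + 320 = -88

-88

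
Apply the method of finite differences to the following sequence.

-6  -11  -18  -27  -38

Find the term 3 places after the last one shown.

D1: -5 , -7 , -9 , -11
D2: -2 , -2 , -2
Second differences constant at -2.
-11 − 2 = -13;  -38 − 13 = -51
-13 − 2 = -15;  -51 − 15 = -66
-15 − 2 = -17;  -66 − 17 = -83

-83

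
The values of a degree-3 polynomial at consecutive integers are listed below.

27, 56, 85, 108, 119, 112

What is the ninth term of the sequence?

-77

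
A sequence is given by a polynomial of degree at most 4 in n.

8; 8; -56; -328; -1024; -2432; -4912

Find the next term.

-8896

D1: 0 , -64 , -272 , -696 , -1408 , -2480
D2: -64 , -208 , -424 , -712 , -1072
D3: -144 , -216 , -288 , -360
D4: -72 , -72 , -72
Constant fourth difference = -72, so extend:
-360 − 72 = -432;  -1072 − 432 = -1504;  -2480 − 1504 = -3984;  -4912 − 3984 = -8896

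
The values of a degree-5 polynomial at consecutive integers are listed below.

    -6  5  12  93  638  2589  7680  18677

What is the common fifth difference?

240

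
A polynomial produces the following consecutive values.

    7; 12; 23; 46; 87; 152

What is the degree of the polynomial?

3

5, 11, 23, 41, 65
6, 12, 18, 24
6, 6, 6
The third differences are constant, so the polynomial has degree 3.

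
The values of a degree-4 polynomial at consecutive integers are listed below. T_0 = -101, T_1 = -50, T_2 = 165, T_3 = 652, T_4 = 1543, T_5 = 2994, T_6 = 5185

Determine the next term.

First differences: 51, 215, 487, 891, 1451, 2191
Second differences: 164, 272, 404, 560, 740
Third differences: 108, 132, 156, 180
Fourth differences: 24, 24, 24
The fourth differences are constant (24).
180 + 24 = 204;  740 + 204 = 944;  2191 + 944 = 3135;  5185 + 3135 = 8320

8320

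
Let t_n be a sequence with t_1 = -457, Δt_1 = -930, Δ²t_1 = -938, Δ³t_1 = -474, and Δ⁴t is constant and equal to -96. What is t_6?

Build the table forward from the leading diagonal:
Δ⁴: -96  -96  -96  -96  -96  -96
Δ³: -474  -570  -666  -762  -858  -954
Δ²: -938  -1412  -1982  -2648  -3410  -4268
Δ: -930  -1868  -3280  -5262  -7910  -11320
t: -457  -1387  -3255  -6535  -11797  -19707

-19707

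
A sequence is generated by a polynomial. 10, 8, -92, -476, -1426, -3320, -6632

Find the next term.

-11932

D1: -2, -100, -384, -950, -1894, -3312
D2: -98, -284, -566, -944, -1418
D3: -186, -282, -378, -474
D4: -96, -96, -96
The fourth differences are constant (-96).
-474 − 96 = -570;  -1418 − 570 = -1988;  -3312 − 1988 = -5300;  -6632 − 5300 = -11932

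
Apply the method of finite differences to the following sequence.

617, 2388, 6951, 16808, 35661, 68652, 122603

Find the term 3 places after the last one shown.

508676

Δ: 1771  4563  9857  18853  32991  53951
Δ²: 2792  5294  8996  14138  20960
Δ³: 2502  3702  5142  6822
Δ⁴: 1200  1440  1680
Δ⁵: 240  240
The fifth differences are constant (240).
1680 + 240 = 1920;  6822 + 1920 = 8742;  20960 + 8742 = 29702;  53951 + 29702 = 83653;  122603 + 83653 = 206256
1920 + 240 = 2160;  8742 + 2160 = 10902;  29702 + 10902 = 40604;  83653 + 40604 = 124257;  206256 + 124257 = 330513
2160 + 240 = 2400;  10902 + 2400 = 13302;  40604 + 13302 = 53906;  124257 + 53906 = 178163;  330513 + 178163 = 508676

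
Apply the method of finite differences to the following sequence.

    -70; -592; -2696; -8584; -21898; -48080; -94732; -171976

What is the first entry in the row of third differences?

-2202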